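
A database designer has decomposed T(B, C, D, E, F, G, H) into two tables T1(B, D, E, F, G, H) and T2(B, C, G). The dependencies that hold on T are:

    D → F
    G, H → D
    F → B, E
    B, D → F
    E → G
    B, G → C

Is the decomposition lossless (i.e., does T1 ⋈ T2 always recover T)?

Common attributes: T1 ∩ T2 = {B, G}.
Closure of {B, G}: B, G → C applies, adding C. So (B, G)⁺ = {B, C, G}.
This closure contains every attribute of T2, so T1 ∩ T2 → T2. The join is lossless.

Yes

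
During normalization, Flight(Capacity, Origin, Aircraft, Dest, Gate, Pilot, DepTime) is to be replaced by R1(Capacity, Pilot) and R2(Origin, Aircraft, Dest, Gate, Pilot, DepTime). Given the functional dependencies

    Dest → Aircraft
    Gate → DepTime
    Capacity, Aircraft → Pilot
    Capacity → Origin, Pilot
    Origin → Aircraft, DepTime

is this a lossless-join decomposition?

Common attributes: R1 ∩ R2 = {Pilot}.
No dependency enlarges {Pilot}, so (Pilot)⁺ = {Pilot}.
The closure contains neither all of R1 = {Capacity, Pilot} nor all of R2 = {Origin, Aircraft, Dest, Gate, Pilot, DepTime}, so the common attributes are not a superkey of either fragment. The join is lossy.

No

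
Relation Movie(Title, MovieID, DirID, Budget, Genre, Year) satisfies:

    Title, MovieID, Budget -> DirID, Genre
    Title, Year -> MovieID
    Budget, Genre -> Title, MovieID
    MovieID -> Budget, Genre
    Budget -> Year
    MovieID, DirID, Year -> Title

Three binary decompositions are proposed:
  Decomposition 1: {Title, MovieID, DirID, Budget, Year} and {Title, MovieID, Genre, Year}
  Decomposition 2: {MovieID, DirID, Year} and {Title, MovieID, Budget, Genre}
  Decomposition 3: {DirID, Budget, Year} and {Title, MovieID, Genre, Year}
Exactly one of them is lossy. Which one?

Decomposition 1: common = {Title, MovieID, Year}, closure = {Title, MovieID, DirID, Budget, Genre, Year} → lossless.
Decomposition 2: common = {MovieID}, closure = {Title, MovieID, DirID, Budget, Genre, Year} → lossless.
Decomposition 3: common = {Year}, closure = {Year} → lossy.

Decomposition 3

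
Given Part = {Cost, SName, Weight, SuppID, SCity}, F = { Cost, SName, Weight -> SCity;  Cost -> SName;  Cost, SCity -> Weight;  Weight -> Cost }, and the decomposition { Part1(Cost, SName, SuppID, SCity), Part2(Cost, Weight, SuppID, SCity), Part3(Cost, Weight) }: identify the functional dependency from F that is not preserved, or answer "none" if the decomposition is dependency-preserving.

Cost, SName, Weight → SCity: restricted closure across fragments reaches SCity.
Cost → SName lies within Part1.
Cost, SCity → Weight lies within Part2.
Weight → Cost lies within Part2.
Every dependency is enforceable on the fragments, so the decomposition is dependency-preserving.

none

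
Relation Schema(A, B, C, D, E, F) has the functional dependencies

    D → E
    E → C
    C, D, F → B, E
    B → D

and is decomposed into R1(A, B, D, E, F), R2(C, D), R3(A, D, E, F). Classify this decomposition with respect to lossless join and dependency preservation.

lossless but not dependency-preserving

Lossless test (chase): Rows 1 and 2 agree on D; apply D→E and equate their E entries. Rows 1 and 2 agree on E; apply E→C and equate their C entries. Rows 1 and 3 agree on E; apply E→C and equate their C entries. Rows 1 and 3 agree on C, D, F; apply C, D, F→B, E and equate their B, E entries. Row 1 is now all distinguished symbols — the join is lossless.
Dependency preservation: the restricted closure of {E} across the fragments never reaches {C}, so E → C cannot be enforced without a join — not preserved.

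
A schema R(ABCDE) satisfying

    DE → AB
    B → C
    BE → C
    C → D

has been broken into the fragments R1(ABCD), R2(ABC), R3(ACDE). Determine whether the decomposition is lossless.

Chase test. Columns are ABCDE; row i has aⱼ where attribute j ∈ Ri, else bᵢⱼ.
Initial tableau (one row per fragment):
  row 1: a1 a2 a3 a4 b15
  row 2: a1 a2 a3 b24 b25
  row 3: a1 b32 a3 a4 a5
Rows 1 and 2 agree on C; apply C→D and equate their D entries.
No row becomes fully distinguished — the join is lossy.

No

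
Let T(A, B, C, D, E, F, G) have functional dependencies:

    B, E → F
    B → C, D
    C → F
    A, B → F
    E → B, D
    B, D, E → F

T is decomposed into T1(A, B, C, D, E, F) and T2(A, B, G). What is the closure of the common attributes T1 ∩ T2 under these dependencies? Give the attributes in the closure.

A, B, C, D, F

T1 ∩ T2 = {A, B}.
B → C, D applies, adding C, D
C → F applies, adding F
Closure: {A, B, C, D, F}.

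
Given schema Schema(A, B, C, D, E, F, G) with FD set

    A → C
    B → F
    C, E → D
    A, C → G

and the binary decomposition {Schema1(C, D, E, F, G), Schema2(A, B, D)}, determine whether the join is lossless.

Common attributes: Schema1 ∩ Schema2 = {D}.
No dependency enlarges {D}, so (D)⁺ = {D}.
The closure contains neither all of Schema1 = {C, D, E, F, G} nor all of Schema2 = {A, B, D}, so the common attributes are not a superkey of either fragment. The join is lossy.

No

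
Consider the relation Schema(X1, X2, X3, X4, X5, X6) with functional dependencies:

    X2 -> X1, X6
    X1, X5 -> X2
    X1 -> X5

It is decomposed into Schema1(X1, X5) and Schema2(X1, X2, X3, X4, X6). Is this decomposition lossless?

Yes

Common attributes: Schema1 ∩ Schema2 = {X1}.
Closure of {X1}: X1 → X5 applies, adding X5; X1, X5 → X2 applies, adding X2; X2 → X1, X6 applies, adding X6. So (X1)⁺ = {X1, X2, X5, X6}.
This closure contains every attribute of Schema1, so Schema1 ∩ Schema2 → Schema1. The join is lossless.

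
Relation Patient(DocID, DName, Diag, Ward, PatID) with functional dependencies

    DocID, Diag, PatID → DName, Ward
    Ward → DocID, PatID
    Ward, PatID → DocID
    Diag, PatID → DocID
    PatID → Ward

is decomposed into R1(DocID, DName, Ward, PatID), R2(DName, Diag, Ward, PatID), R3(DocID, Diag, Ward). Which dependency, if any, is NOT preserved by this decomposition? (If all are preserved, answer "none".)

DocID, Diag, PatID → DName, Ward: restricted closure across fragments reaches DName, Ward.
Ward → DocID, PatID lies within R1.
Ward, PatID → DocID lies within R1.
Diag, PatID → DocID: restricted closure across fragments reaches DocID.
PatID → Ward lies within R1.
Every dependency is enforceable on the fragments, so the decomposition is dependency-preserving.

none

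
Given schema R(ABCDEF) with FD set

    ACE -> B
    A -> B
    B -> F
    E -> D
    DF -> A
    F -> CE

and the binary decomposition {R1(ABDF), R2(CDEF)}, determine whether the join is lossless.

Yes

Common attributes: R1 ∩ R2 = {DF}.
Closure of {DF}: DF → A applies, adding A; F → CE applies, adding CE; ACE → B applies, adding B. So (DF)⁺ = {ABCDEF}.
This closure contains every attribute of R1, so R1 ∩ R2 → R1. The join is lossless.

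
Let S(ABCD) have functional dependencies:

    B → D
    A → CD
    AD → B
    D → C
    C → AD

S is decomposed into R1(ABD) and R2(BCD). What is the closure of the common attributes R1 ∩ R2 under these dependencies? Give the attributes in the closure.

ABCD

R1 ∩ R2 = {BD}.
D → C applies, adding C
C → AD applies, adding A
Closure: {ABCD}.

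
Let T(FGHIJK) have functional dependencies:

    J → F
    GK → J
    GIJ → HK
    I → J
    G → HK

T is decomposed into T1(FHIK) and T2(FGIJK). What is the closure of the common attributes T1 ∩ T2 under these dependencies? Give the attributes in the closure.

FIJK

T1 ∩ T2 = {FIK}.
I → J applies, adding J
Closure: {FIJK}.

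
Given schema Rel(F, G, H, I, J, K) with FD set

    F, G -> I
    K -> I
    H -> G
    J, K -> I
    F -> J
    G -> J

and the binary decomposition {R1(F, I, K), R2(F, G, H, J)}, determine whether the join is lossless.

Common attributes: R1 ∩ R2 = {F}.
Closure of {F}: F → J applies, adding J. So (F)⁺ = {F, J}.
The closure contains neither all of R1 = {F, I, K} nor all of R2 = {F, G, H, J}, so the common attributes are not a superkey of either fragment. The join is lossy.

No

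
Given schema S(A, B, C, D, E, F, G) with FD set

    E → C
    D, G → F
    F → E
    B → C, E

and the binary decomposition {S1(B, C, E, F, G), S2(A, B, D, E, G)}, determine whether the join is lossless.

No

Common attributes: S1 ∩ S2 = {B, E, G}.
Closure of {B, E, G}: E → C applies, adding C. So (B, E, G)⁺ = {B, C, E, G}.
The closure contains neither all of S1 = {B, C, E, F, G} nor all of S2 = {A, B, D, E, G}, so the common attributes are not a superkey of either fragment. The join is lossy.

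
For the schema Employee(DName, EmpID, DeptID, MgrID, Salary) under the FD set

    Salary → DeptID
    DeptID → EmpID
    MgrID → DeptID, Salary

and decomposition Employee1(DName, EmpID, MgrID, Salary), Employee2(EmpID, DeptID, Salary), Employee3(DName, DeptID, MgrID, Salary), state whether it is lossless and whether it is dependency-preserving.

Lossless test (chase): Rows 1 and 2 agree on Salary; apply Salary→DeptID and equate their DeptID entries. Rows 1 and 3 agree on DeptID; apply DeptID→EmpID and equate their EmpID entries. Row 1 is now all distinguished symbols — the join is lossless.
Dependency preservation: every FD's attributes lie within a single fragment, so each can be enforced locally — preserved.

lossless and dependency-preserving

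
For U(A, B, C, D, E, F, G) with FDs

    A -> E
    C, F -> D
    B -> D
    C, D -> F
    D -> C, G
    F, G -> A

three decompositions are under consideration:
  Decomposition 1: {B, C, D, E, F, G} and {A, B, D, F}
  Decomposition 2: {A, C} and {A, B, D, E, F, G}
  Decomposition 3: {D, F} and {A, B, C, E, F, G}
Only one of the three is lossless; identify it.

Decomposition 1

Decomposition 1: common = {B, D, F}, closure = {A, B, C, D, E, F, G} → lossless.
Decomposition 2: common = {A}, closure = {A, E} → lossy.
Decomposition 3: common = {F}, closure = {F} → lossy.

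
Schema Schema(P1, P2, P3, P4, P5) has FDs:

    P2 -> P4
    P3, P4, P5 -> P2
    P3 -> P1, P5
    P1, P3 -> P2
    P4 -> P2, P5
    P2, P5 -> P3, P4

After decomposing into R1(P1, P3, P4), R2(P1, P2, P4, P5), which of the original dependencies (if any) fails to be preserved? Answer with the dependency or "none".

none

P2 → P4 lies within R2.
P3, P4, P5 → P2: restricted closure across fragments reaches P2.
P3 → P1, P5: restricted closure across fragments reaches P1, P5.
P1, P3 → P2: restricted closure across fragments reaches P2.
P4 → P2, P5 lies within R2.
P2, P5 → P3, P4: restricted closure across fragments reaches P3, P4.
Every dependency is enforceable on the fragments, so the decomposition is dependency-preserving.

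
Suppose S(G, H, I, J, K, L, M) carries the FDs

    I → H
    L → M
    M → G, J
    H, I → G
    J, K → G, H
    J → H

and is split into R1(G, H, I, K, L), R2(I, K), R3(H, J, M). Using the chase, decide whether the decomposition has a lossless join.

Chase test. Columns are G, H, I, J, K, L, M; row i has aⱼ where attribute j ∈ Ri, else bᵢⱼ.
Initial tableau (one row per fragment):
  row 1: a1 a2 a3 b14 a5 a6 b17
  row 2: b21 b22 a3 b24 a5 b26 b27
  row 3: b31 a2 b33 a4 b35 b36 a7
Rows 1 and 2 agree on I; apply I→H and equate their H entries.
Rows 1 and 2 agree on H, I; apply H, I→G and equate their G entries.
No row becomes fully distinguished — the join is lossy.

No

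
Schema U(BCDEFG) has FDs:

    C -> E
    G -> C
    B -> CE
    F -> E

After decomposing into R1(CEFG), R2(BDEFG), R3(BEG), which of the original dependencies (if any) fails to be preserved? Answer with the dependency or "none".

Check B → CE: no single fragment contains all of {BCE}, and the restricted closure of {B} across the fragments never reaches {CE}.
C → E is preserved.
G → C is preserved.
F → E is preserved.

B -> CE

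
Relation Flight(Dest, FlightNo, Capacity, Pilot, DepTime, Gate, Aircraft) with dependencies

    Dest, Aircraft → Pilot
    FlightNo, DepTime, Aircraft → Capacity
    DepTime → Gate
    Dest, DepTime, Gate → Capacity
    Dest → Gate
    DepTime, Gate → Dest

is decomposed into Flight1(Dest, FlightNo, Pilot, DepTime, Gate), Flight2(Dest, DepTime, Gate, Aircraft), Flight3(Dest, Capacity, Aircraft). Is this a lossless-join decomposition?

No

Chase test. Columns are Dest, FlightNo, Capacity, Pilot, DepTime, Gate, Aircraft; row i has aⱼ where attribute j ∈ Flighti, else bᵢⱼ.
Initial tableau (one row per fragment):
  row 1: a1 a2 b13 a4 a5 a6 b17
  row 2: a1 b22 b23 b24 a5 a6 a7
  row 3: a1 b32 a3 b34 b35 b36 a7
Rows 2 and 3 agree on Dest, Aircraft; apply Dest, Aircraft→Pilot and equate their Pilot entries.
Rows 1 and 2 agree on Dest, DepTime, Gate; apply Dest, DepTime, Gate→Capacity and equate their Capacity entries.
Rows 1 and 3 agree on Dest; apply Dest→Gate and equate their Gate entries.
No row becomes fully distinguished — the join is lossy.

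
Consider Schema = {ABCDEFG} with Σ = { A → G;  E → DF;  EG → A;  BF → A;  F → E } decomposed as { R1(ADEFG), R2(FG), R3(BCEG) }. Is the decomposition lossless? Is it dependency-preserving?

lossless and dependency-preserving

Lossless test (chase): Rows 1 and 3 agree on E; apply E→DF and equate their DF entries. Rows 1 and 3 agree on EG; apply EG→A and equate their A entries. Rows 1 and 2 agree on F; apply F→E and equate their E entries. Rows 1 and 2 agree on E; apply E→DF and equate their DF entries. Rows 1 and 2 agree on EG; apply EG→A and equate their A entries. Row 3 is now all distinguished symbols — the join is lossless.
Dependency preservation: BF → A is not contained in any single fragment, but the restricted closure of its left-hand side across the fragments still reaches the right-hand side; the remaining FDs each lie inside some fragment. All dependencies are preserved.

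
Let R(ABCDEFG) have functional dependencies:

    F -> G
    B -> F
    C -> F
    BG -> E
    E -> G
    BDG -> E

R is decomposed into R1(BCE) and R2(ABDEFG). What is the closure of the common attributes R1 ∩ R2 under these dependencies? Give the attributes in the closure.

R1 ∩ R2 = {BE}.
B → F applies, adding F
E → G applies, adding G
Closure: {BEFG}.

BEFG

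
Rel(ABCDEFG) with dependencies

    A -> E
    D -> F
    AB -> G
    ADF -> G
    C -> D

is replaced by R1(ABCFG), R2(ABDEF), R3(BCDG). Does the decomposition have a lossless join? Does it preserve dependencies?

Lossless test (chase): Rows 1 and 2 agree on A; apply A→E and equate their E entries. Rows 2 and 3 agree on D; apply D→F and equate their F entries. Rows 1 and 2 agree on AB; apply AB→G and equate their G entries. Rows 1 and 3 agree on C; apply C→D and equate their D entries. Row 1 is now all distinguished symbols — the join is lossless.
Dependency preservation: the restricted closure of {ADF} across the fragments never reaches {G}, so ADF → G cannot be enforced without a join — not preserved.

lossless but not dependency-preserving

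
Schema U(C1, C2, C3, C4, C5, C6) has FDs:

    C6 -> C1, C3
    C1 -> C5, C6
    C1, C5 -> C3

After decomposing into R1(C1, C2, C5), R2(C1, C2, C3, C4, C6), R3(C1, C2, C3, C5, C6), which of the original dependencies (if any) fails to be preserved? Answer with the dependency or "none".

none

C6 → C1, C3 lies within R2.
C1 → C5, C6 lies within R3.
C1, C5 → C3 lies within R3.
Every dependency is enforceable on the fragments, so the decomposition is dependency-preserving.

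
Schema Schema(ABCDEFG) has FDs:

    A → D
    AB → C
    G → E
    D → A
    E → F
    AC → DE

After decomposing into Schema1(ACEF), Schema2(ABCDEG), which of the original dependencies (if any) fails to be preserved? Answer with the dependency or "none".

none

A → D lies within Schema2.
AB → C lies within Schema2.
G → E lies within Schema2.
D → A lies within Schema2.
E → F lies within Schema1.
AC → DE lies within Schema2.
Every dependency is enforceable on the fragments, so the decomposition is dependency-preserving.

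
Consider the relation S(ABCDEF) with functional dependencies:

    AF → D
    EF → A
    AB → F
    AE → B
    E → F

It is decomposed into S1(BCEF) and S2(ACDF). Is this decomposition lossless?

Common attributes: S1 ∩ S2 = {CF}.
No dependency enlarges {CF}, so (CF)⁺ = {CF}.
The closure contains neither all of S1 = {BCEF} nor all of S2 = {ACDF}, so the common attributes are not a superkey of either fragment. The join is lossy.

No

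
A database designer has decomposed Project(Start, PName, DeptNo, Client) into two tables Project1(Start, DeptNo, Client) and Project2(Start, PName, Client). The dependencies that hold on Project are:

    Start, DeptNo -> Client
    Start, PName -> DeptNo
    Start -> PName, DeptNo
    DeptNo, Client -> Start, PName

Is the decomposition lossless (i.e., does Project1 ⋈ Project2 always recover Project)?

Yes

Common attributes: Project1 ∩ Project2 = {Start, Client}.
Closure of {Start, Client}: Start → PName, DeptNo applies, adding PName, DeptNo. So (Start, Client)⁺ = {Start, PName, DeptNo, Client}.
This closure contains every attribute of Project1, so Project1 ∩ Project2 → Project1. The join is lossless.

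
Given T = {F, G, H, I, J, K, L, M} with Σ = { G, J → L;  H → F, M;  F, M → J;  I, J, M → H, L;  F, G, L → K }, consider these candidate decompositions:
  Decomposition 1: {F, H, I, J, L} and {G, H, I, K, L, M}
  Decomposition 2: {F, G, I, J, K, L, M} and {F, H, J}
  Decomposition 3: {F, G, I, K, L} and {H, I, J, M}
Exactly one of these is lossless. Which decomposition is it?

Decomposition 1: common = {H, I, L}, closure = {F, H, I, J, L, M} → lossless.
Decomposition 2: common = {F, J}, closure = {F, J} → lossy.
Decomposition 3: common = {I}, closure = {I} → lossy.

Decomposition 1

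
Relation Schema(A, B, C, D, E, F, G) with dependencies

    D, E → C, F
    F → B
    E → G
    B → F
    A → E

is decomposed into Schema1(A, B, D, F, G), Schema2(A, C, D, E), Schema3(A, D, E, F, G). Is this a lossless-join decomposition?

Chase test. Columns are A, B, C, D, E, F, G; row i has aⱼ where attribute j ∈ Schemai, else bᵢⱼ.
Initial tableau (one row per fragment):
  row 1: a1 a2 b13 a4 b15 a6 a7
  row 2: a1 b22 a3 a4 a5 b26 b27
  row 3: a1 b32 b33 a4 a5 a6 a7
Rows 2 and 3 agree on D, E; apply D, E→C, F and equate their C, F entries.
Rows 1 and 2 agree on F; apply F→B and equate their B entries.
Rows 1 and 3 agree on F; apply F→B and equate their B entries.
Rows 2 and 3 agree on E; apply E→G and equate their G entries.
Rows 1 and 2 agree on A; apply A→E and equate their E entries.
Rows 1 and 2 agree on D, E; apply D, E→C, F and equate their C, F entries.
Row 1 is now all distinguished symbols — the join is lossless.

Yes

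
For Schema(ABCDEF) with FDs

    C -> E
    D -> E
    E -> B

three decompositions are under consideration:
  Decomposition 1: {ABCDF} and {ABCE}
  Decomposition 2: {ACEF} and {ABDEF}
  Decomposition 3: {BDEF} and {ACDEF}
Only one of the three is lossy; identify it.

Decomposition 2

Decomposition 1: common = {ABC}, closure = {ABCE} → lossless.
Decomposition 2: common = {AEF}, closure = {ABEF} → lossy.
Decomposition 3: common = {DEF}, closure = {BDEF} → lossless.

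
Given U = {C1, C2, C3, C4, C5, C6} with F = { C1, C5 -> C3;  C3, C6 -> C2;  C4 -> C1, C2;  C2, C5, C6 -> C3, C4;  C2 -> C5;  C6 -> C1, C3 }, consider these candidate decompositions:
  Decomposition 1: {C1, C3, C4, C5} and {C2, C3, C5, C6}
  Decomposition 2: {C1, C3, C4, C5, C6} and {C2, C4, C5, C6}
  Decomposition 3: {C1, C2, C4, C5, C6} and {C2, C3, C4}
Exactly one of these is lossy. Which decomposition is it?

Decomposition 1: common = {C3, C5}, closure = {C3, C5} → lossy.
Decomposition 2: common = {C4, C5, C6}, closure = {C1, C2, C3, C4, C5, C6} → lossless.
Decomposition 3: common = {C2, C4}, closure = {C1, C2, C3, C4, C5} → lossless.

Decomposition 1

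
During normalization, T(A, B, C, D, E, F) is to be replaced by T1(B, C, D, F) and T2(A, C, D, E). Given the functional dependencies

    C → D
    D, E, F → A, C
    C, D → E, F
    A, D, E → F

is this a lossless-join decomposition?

Yes

Common attributes: T1 ∩ T2 = {C, D}.
Closure of {C, D}: C, D → E, F applies, adding E, F; D, E, F → A, C applies, adding A. So (C, D)⁺ = {A, C, D, E, F}.
This closure contains every attribute of T2, so T1 ∩ T2 → T2. The join is lossless.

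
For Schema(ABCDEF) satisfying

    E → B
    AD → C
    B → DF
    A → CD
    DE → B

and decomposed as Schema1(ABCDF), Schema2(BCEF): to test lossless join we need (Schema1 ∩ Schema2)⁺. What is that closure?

BCDF

Schema1 ∩ Schema2 = {BCF}.
B → DF applies, adding D
Closure: {BCDF}.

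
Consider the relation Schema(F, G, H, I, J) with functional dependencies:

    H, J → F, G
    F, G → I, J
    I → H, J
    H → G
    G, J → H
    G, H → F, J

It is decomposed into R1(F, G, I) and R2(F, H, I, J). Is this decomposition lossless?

Yes

Common attributes: R1 ∩ R2 = {F, I}.
Closure of {F, I}: I → H, J applies, adding H, J; H → G applies, adding G. So (F, I)⁺ = {F, G, H, I, J}.
This closure contains every attribute of R1, so R1 ∩ R2 → R1. The join is lossless.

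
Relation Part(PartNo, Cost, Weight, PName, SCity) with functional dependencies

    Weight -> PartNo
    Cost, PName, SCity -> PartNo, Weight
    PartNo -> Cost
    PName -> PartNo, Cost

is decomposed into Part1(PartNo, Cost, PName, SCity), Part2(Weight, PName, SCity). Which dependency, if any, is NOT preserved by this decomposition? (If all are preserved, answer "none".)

Check Weight → PartNo: no single fragment contains all of {PartNo, Weight}, and the restricted closure of {Weight} across the fragments never reaches {PartNo}.
Cost, PName, SCity → PartNo, Weight is preserved.
PartNo → Cost is preserved.
PName → PartNo, Cost is preserved.

Weight -> PartNo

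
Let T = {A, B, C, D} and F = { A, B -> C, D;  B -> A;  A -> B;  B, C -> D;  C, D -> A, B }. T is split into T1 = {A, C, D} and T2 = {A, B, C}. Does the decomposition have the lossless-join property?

Yes

Common attributes: T1 ∩ T2 = {A, C}.
Closure of {A, C}: A → B applies, adding B; B, C → D applies, adding D. So (A, C)⁺ = {A, B, C, D}.
This closure contains every attribute of T1, so T1 ∩ T2 → T1. The join is lossless.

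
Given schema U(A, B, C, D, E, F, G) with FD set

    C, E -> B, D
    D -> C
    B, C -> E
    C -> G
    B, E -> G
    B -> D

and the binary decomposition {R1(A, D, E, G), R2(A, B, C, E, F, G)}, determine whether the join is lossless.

Common attributes: R1 ∩ R2 = {A, E, G}.
No dependency enlarges {A, E, G}, so (A, E, G)⁺ = {A, E, G}.
The closure contains neither all of R1 = {A, D, E, G} nor all of R2 = {A, B, C, E, F, G}, so the common attributes are not a superkey of either fragment. The join is lossy.

No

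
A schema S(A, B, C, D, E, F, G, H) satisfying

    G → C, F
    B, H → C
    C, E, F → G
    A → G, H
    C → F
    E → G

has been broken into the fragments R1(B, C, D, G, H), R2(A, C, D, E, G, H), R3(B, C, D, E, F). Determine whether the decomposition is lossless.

No

Chase test. Columns are A, B, C, D, E, F, G, H; row i has aⱼ where attribute j ∈ Ri, else bᵢⱼ.
Initial tableau (one row per fragment):
  row 1: b11 a2 a3 a4 b15 b16 a7 a8
  row 2: a1 b22 a3 a4 a5 b26 a7 a8
  row 3: b31 a2 a3 a4 a5 a6 b37 b38
Rows 1 and 2 agree on G; apply G→C, F and equate their C, F entries.
Rows 1 and 3 agree on C; apply C→F and equate their F entries.
Rows 2 and 3 agree on E; apply E→G and equate their G entries.
No row becomes fully distinguished — the join is lossy.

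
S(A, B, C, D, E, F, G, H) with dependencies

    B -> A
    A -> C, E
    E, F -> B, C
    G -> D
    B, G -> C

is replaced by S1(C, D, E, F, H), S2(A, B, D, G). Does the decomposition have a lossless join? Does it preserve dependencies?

lossy and not dependency-preserving

Lossless test: (D)⁺ = {D}, which is a superkey of neither fragment — lossy.
Dependency preservation: the restricted closure of {A} across the fragments never reaches {C, E}, so A → C, E cannot be enforced without a join — not preserved.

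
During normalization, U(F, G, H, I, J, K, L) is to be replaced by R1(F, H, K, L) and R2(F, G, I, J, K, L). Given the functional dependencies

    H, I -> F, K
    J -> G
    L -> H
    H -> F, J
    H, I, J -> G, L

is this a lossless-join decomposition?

Common attributes: R1 ∩ R2 = {F, K, L}.
Closure of {F, K, L}: L → H applies, adding H; H → F, J applies, adding J; J → G applies, adding G. So (F, K, L)⁺ = {F, G, H, J, K, L}.
This closure contains every attribute of R1, so R1 ∩ R2 → R1. The join is lossless.

Yes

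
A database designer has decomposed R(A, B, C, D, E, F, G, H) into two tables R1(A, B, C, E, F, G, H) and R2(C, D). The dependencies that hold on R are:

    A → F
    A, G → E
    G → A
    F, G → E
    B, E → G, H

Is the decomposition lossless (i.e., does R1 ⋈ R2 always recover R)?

No

Common attributes: R1 ∩ R2 = {C}.
No dependency enlarges {C}, so (C)⁺ = {C}.
The closure contains neither all of R1 = {A, B, C, E, F, G, H} nor all of R2 = {C, D}, so the common attributes are not a superkey of either fragment. The join is lossy.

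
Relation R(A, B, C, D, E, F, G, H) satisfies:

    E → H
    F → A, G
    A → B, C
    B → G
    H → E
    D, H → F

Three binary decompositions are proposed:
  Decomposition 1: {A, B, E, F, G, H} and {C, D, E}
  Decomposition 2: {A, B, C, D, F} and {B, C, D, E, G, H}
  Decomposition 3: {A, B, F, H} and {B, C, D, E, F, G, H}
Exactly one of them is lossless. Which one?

Decomposition 3

Decomposition 1: common = {E}, closure = {E, H} → lossy.
Decomposition 2: common = {B, C, D}, closure = {B, C, D, G} → lossy.
Decomposition 3: common = {B, F, H}, closure = {A, B, C, E, F, G, H} → lossless.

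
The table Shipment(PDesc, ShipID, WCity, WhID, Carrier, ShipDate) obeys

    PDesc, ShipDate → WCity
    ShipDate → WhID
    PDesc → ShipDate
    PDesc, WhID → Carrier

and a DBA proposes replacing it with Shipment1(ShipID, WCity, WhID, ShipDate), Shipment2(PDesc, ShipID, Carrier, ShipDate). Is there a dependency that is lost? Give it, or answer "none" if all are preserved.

PDesc, ShipDate → WCity

Check PDesc, ShipDate → WCity: no single fragment contains all of {PDesc, WCity, ShipDate}, and the restricted closure of {PDesc, ShipDate} across the fragments never reaches {WCity}.
ShipDate → WhID is preserved.
PDesc → ShipDate is preserved.
PDesc, WhID → Carrier is preserved.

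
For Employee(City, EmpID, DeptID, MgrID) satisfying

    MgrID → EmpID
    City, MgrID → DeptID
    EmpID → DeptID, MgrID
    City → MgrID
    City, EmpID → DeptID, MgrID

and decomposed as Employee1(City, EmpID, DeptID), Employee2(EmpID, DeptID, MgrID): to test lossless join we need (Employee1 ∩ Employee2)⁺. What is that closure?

Employee1 ∩ Employee2 = {EmpID, DeptID}.
EmpID → DeptID, MgrID applies, adding MgrID
Closure: {EmpID, DeptID, MgrID}.

EmpID, DeptID, MgrID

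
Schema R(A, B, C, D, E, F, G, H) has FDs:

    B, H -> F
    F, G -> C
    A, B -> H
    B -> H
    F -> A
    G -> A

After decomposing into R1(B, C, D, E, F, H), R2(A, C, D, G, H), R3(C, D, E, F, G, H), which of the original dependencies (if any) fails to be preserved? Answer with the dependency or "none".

Check F → A: no single fragment contains all of {A, F}, and the restricted closure of {F} across the fragments never reaches {A}.
B, H → F is preserved.
F, G → C is preserved.
A, B → H is preserved.
B → H is preserved.
G → A is preserved.

F -> A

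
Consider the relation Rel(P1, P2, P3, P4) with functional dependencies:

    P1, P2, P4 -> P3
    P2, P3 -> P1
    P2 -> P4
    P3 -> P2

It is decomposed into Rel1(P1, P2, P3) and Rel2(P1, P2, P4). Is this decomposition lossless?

Common attributes: Rel1 ∩ Rel2 = {P1, P2}.
Closure of {P1, P2}: P2 → P4 applies, adding P4; P1, P2, P4 → P3 applies, adding P3. So (P1, P2)⁺ = {P1, P2, P3, P4}.
This closure contains every attribute of Rel1, so Rel1 ∩ Rel2 → Rel1. The join is lossless.

Yes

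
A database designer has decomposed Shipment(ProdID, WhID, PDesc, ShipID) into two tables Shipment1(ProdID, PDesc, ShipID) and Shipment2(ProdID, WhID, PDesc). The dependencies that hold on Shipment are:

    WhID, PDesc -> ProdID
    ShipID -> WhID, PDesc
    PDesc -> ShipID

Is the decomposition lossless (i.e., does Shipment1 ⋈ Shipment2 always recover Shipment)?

Yes

Common attributes: Shipment1 ∩ Shipment2 = {ProdID, PDesc}.
Closure of {ProdID, PDesc}: PDesc → ShipID applies, adding ShipID; ShipID → WhID, PDesc applies, adding WhID. So (ProdID, PDesc)⁺ = {ProdID, WhID, PDesc, ShipID}.
This closure contains every attribute of Shipment1, so Shipment1 ∩ Shipment2 → Shipment1. The join is lossless.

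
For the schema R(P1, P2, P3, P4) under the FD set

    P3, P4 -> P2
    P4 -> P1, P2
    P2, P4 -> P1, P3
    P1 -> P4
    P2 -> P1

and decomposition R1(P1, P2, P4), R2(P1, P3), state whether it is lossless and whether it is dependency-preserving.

Lossless test: (P1)⁺ = {P1, P2, P3, P4}, which contains all of one fragment — lossless.
Dependency preservation: P3, P4 → P2; P2, P4 → P1, P3 are not contained in any single fragment, but the restricted closure of each left-hand side across the fragments still reaches the right-hand side; the remaining FDs each lie inside some fragment. All dependencies are preserved.

lossless and dependency-preserving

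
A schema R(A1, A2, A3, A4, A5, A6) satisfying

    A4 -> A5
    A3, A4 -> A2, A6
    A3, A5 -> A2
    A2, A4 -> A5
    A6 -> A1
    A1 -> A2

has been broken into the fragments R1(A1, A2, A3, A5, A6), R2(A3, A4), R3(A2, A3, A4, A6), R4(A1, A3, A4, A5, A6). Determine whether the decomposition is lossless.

Chase test. Columns are A1, A2, A3, A4, A5, A6; row i has aⱼ where attribute j ∈ Ri, else bᵢⱼ.
Initial tableau (one row per fragment):
  row 1: a1 a2 a3 b14 a5 a6
  row 2: b21 b22 a3 a4 b25 b26
  row 3: b31 a2 a3 a4 b35 a6
  row 4: a1 b42 a3 a4 a5 a6
Rows 2 and 3 agree on A4; apply A4→A5 and equate their A5 entries.
Rows 2 and 4 agree on A4; apply A4→A5 and equate their A5 entries.
Rows 2 and 3 agree on A3, A4; apply A3, A4→A2, A6 and equate their A2, A6 entries.
Rows 2 and 4 agree on A3, A4; apply A3, A4→A2, A6 and equate their A2, A6 entries.
Rows 1 and 2 agree on A6; apply A6→A1 and equate their A1 entries.
Rows 1 and 3 agree on A6; apply A6→A1 and equate their A1 entries.
Row 2 is now all distinguished symbols — the join is lossless.

Yes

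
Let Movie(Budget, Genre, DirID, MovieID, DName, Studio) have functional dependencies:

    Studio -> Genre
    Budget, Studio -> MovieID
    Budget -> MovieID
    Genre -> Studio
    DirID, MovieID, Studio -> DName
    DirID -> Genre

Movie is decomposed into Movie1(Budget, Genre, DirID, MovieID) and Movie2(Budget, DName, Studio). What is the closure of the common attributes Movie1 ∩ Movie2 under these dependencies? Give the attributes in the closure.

Budget, MovieID

Movie1 ∩ Movie2 = {Budget}.
Budget → MovieID applies, adding MovieID
Closure: {Budget, MovieID}.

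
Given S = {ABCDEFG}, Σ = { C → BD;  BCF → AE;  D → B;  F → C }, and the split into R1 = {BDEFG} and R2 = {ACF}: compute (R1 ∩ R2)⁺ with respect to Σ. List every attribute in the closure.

ABCDEF

R1 ∩ R2 = {F}.
F → C applies, adding C
C → BD applies, adding BD
BCF → AE applies, adding AE
Closure: {ABCDEF}.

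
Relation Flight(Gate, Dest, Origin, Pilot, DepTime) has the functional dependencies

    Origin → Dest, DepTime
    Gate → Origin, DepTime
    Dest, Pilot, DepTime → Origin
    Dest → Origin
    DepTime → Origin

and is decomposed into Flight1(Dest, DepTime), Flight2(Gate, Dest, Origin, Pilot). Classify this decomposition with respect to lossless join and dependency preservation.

lossless and dependency-preserving

Lossless test: (Dest)⁺ = {Dest, Origin, DepTime}, which contains all of one fragment — lossless.
Dependency preservation: Origin → Dest, DepTime; Gate → Origin, DepTime; Dest, Pilot, DepTime → Origin; DepTime → Origin are not contained in any single fragment, but the restricted closure of each left-hand side across the fragments still reaches the right-hand side; the remaining FDs each lie inside some fragment. All dependencies are preserved.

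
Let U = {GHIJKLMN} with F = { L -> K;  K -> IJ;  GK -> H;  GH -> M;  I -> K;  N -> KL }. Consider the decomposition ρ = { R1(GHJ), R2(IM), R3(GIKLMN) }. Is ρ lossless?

No

Chase test. Columns are GHIJKLMN; row i has aⱼ where attribute j ∈ Ri, else bᵢⱼ.
Initial tableau (one row per fragment):
  row 1: a1 a2 b13 a4 b15 b16 b17 b18
  row 2: b21 b22 a3 b24 b25 b26 a7 b28
  row 3: a1 b32 a3 b34 a5 a6 a7 a8
Rows 2 and 3 agree on I; apply I→K and equate their K entries.
Rows 2 and 3 agree on K; apply K→IJ and equate their IJ entries.
No row becomes fully distinguished — the join is lossy.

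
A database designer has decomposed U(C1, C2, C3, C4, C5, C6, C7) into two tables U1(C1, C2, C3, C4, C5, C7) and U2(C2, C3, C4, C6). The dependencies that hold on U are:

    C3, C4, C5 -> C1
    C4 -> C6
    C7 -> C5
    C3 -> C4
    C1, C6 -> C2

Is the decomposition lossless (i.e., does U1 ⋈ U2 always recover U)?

Yes

Common attributes: U1 ∩ U2 = {C2, C3, C4}.
Closure of {C2, C3, C4}: C4 → C6 applies, adding C6. So (C2, C3, C4)⁺ = {C2, C3, C4, C6}.
This closure contains every attribute of U2, so U1 ∩ U2 → U2. The join is lossless.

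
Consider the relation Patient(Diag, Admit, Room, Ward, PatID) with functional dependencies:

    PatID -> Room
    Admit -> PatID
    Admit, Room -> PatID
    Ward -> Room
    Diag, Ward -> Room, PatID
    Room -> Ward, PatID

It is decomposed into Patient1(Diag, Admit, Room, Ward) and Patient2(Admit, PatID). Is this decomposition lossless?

Common attributes: Patient1 ∩ Patient2 = {Admit}.
Closure of {Admit}: Admit → PatID applies, adding PatID; PatID → Room applies, adding Room; Room → Ward, PatID applies, adding Ward. So (Admit)⁺ = {Admit, Room, Ward, PatID}.
This closure contains every attribute of Patient2, so Patient1 ∩ Patient2 → Patient2. The join is lossless.

Yes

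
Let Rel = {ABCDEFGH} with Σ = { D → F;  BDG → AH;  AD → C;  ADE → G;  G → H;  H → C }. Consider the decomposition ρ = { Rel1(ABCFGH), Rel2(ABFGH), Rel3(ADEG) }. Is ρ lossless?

No

Chase test. Columns are ABCDEFGH; row i has aⱼ where attribute j ∈ Reli, else bᵢⱼ.
Initial tableau (one row per fragment):
  row 1: a1 a2 a3 b14 b15 a6 a7 a8
  row 2: a1 a2 b23 b24 b25 a6 a7 a8
  row 3: a1 b32 b33 a4 a5 b36 a7 b38
Rows 1 and 3 agree on G; apply G→H and equate their H entries.
Rows 1 and 2 agree on H; apply H→C and equate their C entries.
Rows 1 and 3 agree on H; apply H→C and equate their C entries.
No row becomes fully distinguished — the join is lossy.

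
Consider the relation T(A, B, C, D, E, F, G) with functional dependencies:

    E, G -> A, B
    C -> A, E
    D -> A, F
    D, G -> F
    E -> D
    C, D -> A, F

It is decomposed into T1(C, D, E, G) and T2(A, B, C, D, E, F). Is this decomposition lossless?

No

Common attributes: T1 ∩ T2 = {C, D, E}.
Closure of {C, D, E}: C → A, E applies, adding A; D → A, F applies, adding F. So (C, D, E)⁺ = {A, C, D, E, F}.
The closure contains neither all of T1 = {C, D, E, G} nor all of T2 = {A, B, C, D, E, F}, so the common attributes are not a superkey of either fragment. The join is lossy.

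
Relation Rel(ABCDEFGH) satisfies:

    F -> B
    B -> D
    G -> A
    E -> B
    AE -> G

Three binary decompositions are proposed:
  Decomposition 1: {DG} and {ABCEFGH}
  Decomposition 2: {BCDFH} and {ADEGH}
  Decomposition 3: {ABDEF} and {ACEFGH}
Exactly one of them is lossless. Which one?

Decomposition 3

Decomposition 1: common = {G}, closure = {AG} → lossy.
Decomposition 2: common = {DH}, closure = {DH} → lossy.
Decomposition 3: common = {AEF}, closure = {ABDEFG} → lossless.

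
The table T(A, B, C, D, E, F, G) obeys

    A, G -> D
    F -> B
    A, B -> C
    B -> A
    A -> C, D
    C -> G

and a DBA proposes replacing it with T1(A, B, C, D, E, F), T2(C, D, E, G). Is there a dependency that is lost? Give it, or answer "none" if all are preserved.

none

A, G → D: restricted closure across fragments reaches D.
F → B lies within T1.
A, B → C lies within T1.
B → A lies within T1.
A → C, D lies within T1.
C → G lies within T2.
Every dependency is enforceable on the fragments, so the decomposition is dependency-preserving.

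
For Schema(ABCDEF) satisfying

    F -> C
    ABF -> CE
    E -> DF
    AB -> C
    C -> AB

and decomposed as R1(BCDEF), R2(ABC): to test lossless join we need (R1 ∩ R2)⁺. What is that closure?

ABC

R1 ∩ R2 = {BC}.
C → AB applies, adding A
Closure: {ABC}.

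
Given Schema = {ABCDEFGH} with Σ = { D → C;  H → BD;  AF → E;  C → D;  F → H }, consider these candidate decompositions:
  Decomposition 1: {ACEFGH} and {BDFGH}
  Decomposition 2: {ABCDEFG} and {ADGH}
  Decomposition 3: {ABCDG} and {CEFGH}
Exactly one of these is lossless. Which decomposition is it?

Decomposition 1

Decomposition 1: common = {FGH}, closure = {BCDFGH} → lossless.
Decomposition 2: common = {ADG}, closure = {ACDG} → lossy.
Decomposition 3: common = {CG}, closure = {CDG} → lossy.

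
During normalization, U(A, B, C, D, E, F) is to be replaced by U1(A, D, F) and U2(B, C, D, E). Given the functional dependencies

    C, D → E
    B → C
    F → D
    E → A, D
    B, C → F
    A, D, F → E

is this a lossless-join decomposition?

Common attributes: U1 ∩ U2 = {D}.
No dependency enlarges {D}, so (D)⁺ = {D}.
The closure contains neither all of U1 = {A, D, F} nor all of U2 = {B, C, D, E}, so the common attributes are not a superkey of either fragment. The join is lossy.

No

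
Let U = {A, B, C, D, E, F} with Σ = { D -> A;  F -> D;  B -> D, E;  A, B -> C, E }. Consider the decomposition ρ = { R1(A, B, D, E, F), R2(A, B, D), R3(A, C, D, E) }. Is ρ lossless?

No

Chase test. Columns are A, B, C, D, E, F; row i has aⱼ where attribute j ∈ Ri, else bᵢⱼ.
Initial tableau (one row per fragment):
  row 1: a1 a2 b13 a4 a5 a6
  row 2: a1 a2 b23 a4 b25 b26
  row 3: a1 b32 a3 a4 a5 b36
Rows 1 and 2 agree on B; apply B→D, E and equate their D, E entries.
Rows 1 and 2 agree on A, B; apply A, B→C, E and equate their C, E entries.
No row becomes fully distinguished — the join is lossy.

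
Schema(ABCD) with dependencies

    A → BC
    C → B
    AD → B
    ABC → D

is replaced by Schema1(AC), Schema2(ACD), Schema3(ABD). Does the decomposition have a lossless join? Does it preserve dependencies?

lossless but not dependency-preserving

Lossless test (chase): Rows 1 and 2 agree on A; apply A→BC and equate their BC entries. Rows 1 and 3 agree on A; apply A→BC and equate their BC entries. Rows 1 and 2 agree on ABC; apply ABC→D and equate their D entries. Row 1 is now all distinguished symbols — the join is lossless.
Dependency preservation: the restricted closure of {C} across the fragments never reaches {B}, so C → B cannot be enforced without a join — not preserved.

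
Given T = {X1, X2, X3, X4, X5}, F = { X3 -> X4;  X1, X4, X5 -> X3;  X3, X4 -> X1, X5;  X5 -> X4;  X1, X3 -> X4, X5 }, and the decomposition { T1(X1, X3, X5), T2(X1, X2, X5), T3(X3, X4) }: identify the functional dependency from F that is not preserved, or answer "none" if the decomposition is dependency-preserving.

X5 -> X4

Check X5 → X4: no single fragment contains all of {X4, X5}, and the restricted closure of {X5} across the fragments never reaches {X4}.
X3 → X4 is preserved.
X1, X4, X5 → X3 is preserved.
X3, X4 → X1, X5 is preserved.
X1, X3 → X4, X5 is preserved.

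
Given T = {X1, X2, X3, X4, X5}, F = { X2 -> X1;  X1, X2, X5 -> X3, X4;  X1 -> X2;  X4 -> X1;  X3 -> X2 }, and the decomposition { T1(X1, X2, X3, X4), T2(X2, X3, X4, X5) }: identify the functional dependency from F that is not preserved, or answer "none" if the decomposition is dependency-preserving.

none

X2 → X1 lies within T1.
X1, X2, X5 → X3, X4: restricted closure across fragments reaches X3, X4.
X1 → X2 lies within T1.
X4 → X1 lies within T1.
X3 → X2 lies within T1.
Every dependency is enforceable on the fragments, so the decomposition is dependency-preserving.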